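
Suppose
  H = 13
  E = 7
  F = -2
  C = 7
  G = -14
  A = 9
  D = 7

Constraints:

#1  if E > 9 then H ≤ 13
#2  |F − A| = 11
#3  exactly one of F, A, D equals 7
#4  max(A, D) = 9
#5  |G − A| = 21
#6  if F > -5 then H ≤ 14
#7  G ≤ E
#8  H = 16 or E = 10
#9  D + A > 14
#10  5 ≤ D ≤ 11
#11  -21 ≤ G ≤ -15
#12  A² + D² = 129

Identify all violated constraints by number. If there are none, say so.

Constraints 5, 8, 11, and 12 are violated.

#1 E = 7, not > 9; antecedent false, conditional vacuously true  OK
#2 |-2 − 9| = 11  OK
#3 F=-2, A=9, D=7; 1 of them equals 7  OK
#4 max(9, 7) = 9  OK
#5 |-14 − 9| = 23, not 21  FAIL
#6 F = -2 > -5, so we need H ≤ 14; H = 13 ≤ 14  OK
#7 G = -14, E = 7; -14 ≤ 7  OK
#8 H = 13 ≠ 16 and E = 7 ≠ 10; both disjuncts false  FAIL
#9 D + A = 7 + 9 = 16; 16 > 14  OK
#10 D = 7 lies in [5, 11]  OK
#11 G = -14 is outside [-21, -15]  FAIL
#12 A² + D² = 9² + 7² = 81 + 49 = 130, not 129  FAIL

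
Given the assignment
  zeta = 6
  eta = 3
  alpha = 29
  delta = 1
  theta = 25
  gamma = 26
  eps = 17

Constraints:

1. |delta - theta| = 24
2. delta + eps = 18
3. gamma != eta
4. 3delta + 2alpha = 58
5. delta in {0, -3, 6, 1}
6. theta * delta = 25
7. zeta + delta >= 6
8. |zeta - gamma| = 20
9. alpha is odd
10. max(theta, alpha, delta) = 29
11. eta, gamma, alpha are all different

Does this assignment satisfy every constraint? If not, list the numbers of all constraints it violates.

1. |1 - 25| = 24  ✔
2. delta + eps = 1 + 17 = 18  ✔
3. gamma = 26, eta = 3; distinct  ✔
4. 3delta + 2alpha = 3(1) + 2(29) = 61, not 58  ✘
5. delta = 1 is in {0, -3, 6, 1}  ✔
6. theta * delta = 25 * 1 = 25  ✔
7. zeta + delta = 6 + 1 = 7; 7 ≥ 6  ✔
8. |6 - 26| = 20  ✔
9. alpha = 29 is odd  ✔
10. max(25, 29, 1) = 29  ✔
11. values 3, 26, 29 are pairwise distinct  ✔

The assignment fails constraint 4.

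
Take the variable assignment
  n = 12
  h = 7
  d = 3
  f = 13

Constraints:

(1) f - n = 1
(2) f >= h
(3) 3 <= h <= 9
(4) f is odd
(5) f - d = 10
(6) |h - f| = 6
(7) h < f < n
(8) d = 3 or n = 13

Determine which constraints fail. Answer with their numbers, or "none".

Constraint 7 is violated.

(1) f - n = 13 - 12 = 1 — satisfied.
(2) f = 13, h = 7; 13 ≥ 7 — satisfied.
(3) h = 7 lies in [3, 9] — satisfied.
(4) f = 13 is odd — satisfied.
(5) f - d = 13 - 3 = 10 — satisfied.
(6) |7 - 13| = 6 — satisfied.
(7) values 7, 13, 12; f = 13 is not < n = 12 — violated.
(8) d = 3 = 3 (first disjunct) — satisfied.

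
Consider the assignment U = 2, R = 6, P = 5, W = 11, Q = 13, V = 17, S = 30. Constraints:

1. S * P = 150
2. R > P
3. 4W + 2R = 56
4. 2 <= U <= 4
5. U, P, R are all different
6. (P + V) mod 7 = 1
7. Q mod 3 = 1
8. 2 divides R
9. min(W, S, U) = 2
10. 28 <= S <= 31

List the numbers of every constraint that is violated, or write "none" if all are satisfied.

None — every constraint holds.

1. S * P = 30 * 5 = 150 — holds.
2. R = 6, P = 5; 6 > 5 — holds.
3. 4W + 2R = 4(11) + 2(6) = 56 — holds.
4. U = 2 lies in [2, 4] — holds.
5. values 2, 5, 6 are pairwise distinct — holds.
6. P + V = 22; 22 mod 7 = 1 — holds.
7. 13 mod 3 = 1 — holds.
8. 6 / 2 = 3, so 2 divides 6 — holds.
9. min(11, 30, 2) = 2 — holds.
10. S = 30 lies in [28, 31] — holds.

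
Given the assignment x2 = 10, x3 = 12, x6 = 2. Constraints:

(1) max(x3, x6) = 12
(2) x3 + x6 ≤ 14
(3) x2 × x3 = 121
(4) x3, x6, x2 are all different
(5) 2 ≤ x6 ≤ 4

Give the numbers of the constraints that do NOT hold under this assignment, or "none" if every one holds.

The assignment fails constraint 3.

(1) max(12, 2) = 12  yes
(2) x3 + x6 = 12 + 2 = 14; 14 ≤ 14  yes
(3) x2 × x3 = 10 × 12 = 120, not 121  no
(4) values 12, 2, 10 are pairwise distinct  yes
(5) x6 = 2 lies in [2, 4]  yes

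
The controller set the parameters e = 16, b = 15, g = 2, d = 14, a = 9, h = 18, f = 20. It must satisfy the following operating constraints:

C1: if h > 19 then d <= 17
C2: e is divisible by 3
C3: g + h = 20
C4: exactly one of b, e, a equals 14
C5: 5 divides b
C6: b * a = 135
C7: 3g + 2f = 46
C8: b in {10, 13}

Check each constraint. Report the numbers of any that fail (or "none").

C1: h = 18, not > 19; antecedent false, conditional vacuously true — OK.
C2: 16 = 3*5 + 1, so 3 does not divide 16 — violated.
C3: g + h = 2 + 18 = 20 — OK.
C4: b=15, e=16, a=9; 0 of them equal 14, not exactly one — violated.
C5: 15 / 5 = 3, so 5 divides 15 — OK.
C6: b * a = 15 * 9 = 135 — OK.
C7: 3g + 2f = 3(2) + 2(20) = 46 — OK.
C8: b = 15 is not in {10, 13} — violated.

Constraints 2, 4, and 8 do not hold.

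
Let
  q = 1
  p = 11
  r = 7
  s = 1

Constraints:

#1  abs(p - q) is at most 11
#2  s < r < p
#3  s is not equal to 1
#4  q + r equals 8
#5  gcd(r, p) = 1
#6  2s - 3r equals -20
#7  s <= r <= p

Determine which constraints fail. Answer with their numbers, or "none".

#1 abs(11 - 1) = 10; 10 ≤ 11 — holds.
#2 values 1 < 7 < 11 — holds.
#3 s = 1, but 1 is required to differ — does not hold.
#4 q + r = 1 + 7 = 8 — holds.
#5 gcd(7, 11) = 1 — holds.
#6 2s - 3r = 2(1) - 3(7) = -19, not -20 — does not hold.
#7 values 1 <= 7 <= 11 — holds.

The assignment fails constraints 3 and 6.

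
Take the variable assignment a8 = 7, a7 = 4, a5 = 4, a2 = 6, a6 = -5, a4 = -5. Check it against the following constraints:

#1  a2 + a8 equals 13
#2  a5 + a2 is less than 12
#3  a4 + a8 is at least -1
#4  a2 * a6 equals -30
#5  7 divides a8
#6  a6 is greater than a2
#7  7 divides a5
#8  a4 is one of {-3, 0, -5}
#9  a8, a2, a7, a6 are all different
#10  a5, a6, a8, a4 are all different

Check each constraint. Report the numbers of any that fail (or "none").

Violated: 6, 7, and 10.

#1 a2 + a8 = 6 + 7 = 13 — holds.
#2 a5 + a2 = 4 + 6 = 10; 10 < 12 — holds.
#3 a4 + a8 = -5 + 7 = 2; 2 ≥ -1 — holds.
#4 a2 * a6 = 6 * (-5) = -30 — holds.
#5 7 / 7 = 1, so 7 divides 7 — holds.
#6 a6 = -5, a2 = 6; -5 ≤ 6 (want >) — does not hold.
#7 4 = 7*0 + 4, so 7 does not divide 4 — does not hold.
#8 a4 = -5 is in {-3, 0, -5} — holds.
#9 values 7, 6, 4, -5 are pairwise distinct — holds.
#10 a6 = a4 = -5, not all different — does not hold.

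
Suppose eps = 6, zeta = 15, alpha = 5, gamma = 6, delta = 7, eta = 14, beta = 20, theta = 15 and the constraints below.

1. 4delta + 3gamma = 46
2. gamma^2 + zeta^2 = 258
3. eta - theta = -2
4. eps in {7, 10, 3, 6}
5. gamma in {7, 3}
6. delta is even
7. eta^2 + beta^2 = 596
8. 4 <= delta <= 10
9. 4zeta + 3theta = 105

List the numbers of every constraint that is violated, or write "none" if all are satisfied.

1. 4delta + 3gamma = 4(7) + 3(6) = 46 — holds.
2. gamma^2 + zeta^2 = 6^2 + 15^2 = 36 + 225 = 261, not 258 — fails.
3. eta - theta = 14 - 15 = -1, not -2 — fails.
4. eps = 6 is in {7, 10, 3, 6} — holds.
5. gamma = 6 is not in {7, 3} — fails.
6. delta = 7 is odd — fails.
7. eta^2 + beta^2 = 14^2 + 20^2 = 196 + 400 = 596 — holds.
8. delta = 7 lies in [4, 10] — holds.
9. 4zeta + 3theta = 4(15) + 3(15) = 105 — holds.

No — constraints 2, 3, 5, and 6 are not satisfied.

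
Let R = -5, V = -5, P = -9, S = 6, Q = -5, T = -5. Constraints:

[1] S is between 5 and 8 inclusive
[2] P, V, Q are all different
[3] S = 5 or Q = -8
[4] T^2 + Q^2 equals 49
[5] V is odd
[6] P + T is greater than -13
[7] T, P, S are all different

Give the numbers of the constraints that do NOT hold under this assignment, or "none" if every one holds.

[1] S = 6 lies in [5, 8] — satisfied.
[2] V = Q = -5, not all different — violated.
[3] S = 6 ≠ 5 and Q = -5 ≠ -8; both disjuncts false — violated.
[4] T^2 + Q^2 = (-5)^2 + (-5)^2 = 25 + 25 = 50, not 49 — violated.
[5] V = -5 is odd — satisfied.
[6] P + T = -9 + (-5) = -14; -14 ≤ -13, bound -13 not met — violated.
[7] values -5, -9, 6 are pairwise distinct — satisfied.

Constraints 2, 3, 4, and 6 do not hold.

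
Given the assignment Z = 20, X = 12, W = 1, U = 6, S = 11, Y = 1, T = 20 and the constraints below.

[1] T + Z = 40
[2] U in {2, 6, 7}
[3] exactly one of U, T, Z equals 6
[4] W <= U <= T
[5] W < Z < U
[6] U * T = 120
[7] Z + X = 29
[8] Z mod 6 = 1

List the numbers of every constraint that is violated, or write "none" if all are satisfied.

Violated: 5, 7, and 8.

[1] T + Z = 20 + 20 = 40 — holds.
[2] U = 6 is in {2, 6, 7} — holds.
[3] U=6, T=20, Z=20; 1 of them equals 6 — holds.
[4] values 1 <= 6 <= 20 — holds.
[5] values 1, 20, 6; Z = 20 is not < U = 6 — fails.
[6] U * T = 6 * 20 = 120 — holds.
[7] Z + X = 20 + 12 = 32, not 29 — fails.
[8] 20 mod 6 = 2, not 1 — fails.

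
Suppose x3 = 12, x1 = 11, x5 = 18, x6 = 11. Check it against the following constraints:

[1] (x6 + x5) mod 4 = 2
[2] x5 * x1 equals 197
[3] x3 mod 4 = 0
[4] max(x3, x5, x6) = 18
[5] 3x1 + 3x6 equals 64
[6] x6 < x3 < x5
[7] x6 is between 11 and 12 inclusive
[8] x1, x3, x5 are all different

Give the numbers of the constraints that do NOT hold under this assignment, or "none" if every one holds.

[1] x6 + x5 = 29; 29 mod 4 = 1, not 2 — violated.
[2] x5 * x1 = 18 * 11 = 198, not 197 — violated.
[3] 12 mod 4 = 0 — OK.
[4] max(12, 18, 11) = 18 — OK.
[5] 3x1 + 3x6 = 3(11) + 3(11) = 66, not 64 — violated.
[6] values 11 < 12 < 18 — OK.
[7] x6 = 11 lies in [11, 12] — OK.
[8] values 11, 12, 18 are pairwise distinct — OK.

Violated: 1, 2, 5.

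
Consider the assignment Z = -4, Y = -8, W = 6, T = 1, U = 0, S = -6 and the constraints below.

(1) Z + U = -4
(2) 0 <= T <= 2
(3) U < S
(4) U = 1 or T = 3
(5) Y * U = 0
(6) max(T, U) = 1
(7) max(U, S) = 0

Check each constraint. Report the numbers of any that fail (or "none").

The assignment fails constraints 3 and 4.

(1) Z + U = -4 + 0 = -4 — holds.
(2) T = 1 lies in [0, 2] — holds.
(3) U = 0, S = -6; 0 ≥ -6 (want <) — fails.
(4) U = 0 ≠ 1 and T = 1 ≠ 3; both disjuncts false — fails.
(5) Y * U = -8 * 0 = 0 — holds.
(6) max(1, 0) = 1 — holds.
(7) max(0, -6) = 0 — holds.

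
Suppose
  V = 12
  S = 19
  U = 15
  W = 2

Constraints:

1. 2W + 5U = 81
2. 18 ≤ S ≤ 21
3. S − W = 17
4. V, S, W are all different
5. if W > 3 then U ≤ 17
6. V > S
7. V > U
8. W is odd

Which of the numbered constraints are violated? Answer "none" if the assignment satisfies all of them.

Violated: 1, 6, 7, 8.

1. 2W + 5U = 2(2) + 5(15) = 79, not 81 — violated.
2. S = 19 lies in [18, 21] — OK.
3. S − W = 19 − 2 = 17 — OK.
4. values 12, 19, 2 are pairwise distinct — OK.
5. W = 2, not > 3; antecedent false, conditional vacuously true — OK.
6. V = 12, S = 19; 12 ≤ 19 (want >) — violated.
7. V = 12, U = 15; 12 ≤ 15 (want >) — violated.
8. W = 2 is even — violated.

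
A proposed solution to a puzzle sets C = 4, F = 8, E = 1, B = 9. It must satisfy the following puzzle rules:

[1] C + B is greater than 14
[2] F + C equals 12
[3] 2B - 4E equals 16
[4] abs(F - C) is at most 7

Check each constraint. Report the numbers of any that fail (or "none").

The assignment fails constraints 1 and 3.

[1] C + B = 4 + 9 = 13; 13 ≤ 14, bound 14 not met — violated.
[2] F + C = 8 + 4 = 12 — OK.
[3] 2B - 4E = 2(9) - 4(1) = 14, not 16 — violated.
[4] abs(8 - 4) = 4; 4 ≤ 7 — OK.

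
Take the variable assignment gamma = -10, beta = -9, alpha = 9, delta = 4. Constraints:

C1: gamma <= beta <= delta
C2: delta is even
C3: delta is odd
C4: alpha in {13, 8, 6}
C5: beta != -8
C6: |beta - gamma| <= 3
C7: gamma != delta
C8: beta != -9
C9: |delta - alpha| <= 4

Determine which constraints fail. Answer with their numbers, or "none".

Constraints 3, 4, 8, and 9 are violated.

C1: values -10 <= -9 <= 4 — satisfied.
C2: delta = 4 is even — satisfied.
C3: delta = 4 is even — violated.
C4: alpha = 9 is not in {13, 8, 6} — violated.
C5: beta = -9, and -9 ≠ -8 — satisfied.
C6: |-9 - (-10)| = 1; 1 ≤ 3 — satisfied.
C7: gamma = -10, delta = 4; distinct — satisfied.
C8: beta = -9, but -9 is required to differ — violated.
C9: |4 - 9| = 5; 5 > 4, exceeds bound 4 — violated.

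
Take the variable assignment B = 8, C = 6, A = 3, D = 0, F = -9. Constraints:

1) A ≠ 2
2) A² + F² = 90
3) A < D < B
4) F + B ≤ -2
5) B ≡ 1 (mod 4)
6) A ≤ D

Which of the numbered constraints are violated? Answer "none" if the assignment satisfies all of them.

No — constraints 3, 4, 5, and 6 are not satisfied.

1) A = 3, and 3 ≠ 2 — satisfied.
2) A² + F² = 3² + (-9)² = 9 + 81 = 90 — satisfied.
3) values 3, 0, 8; A = 3 is not < D = 0 — violated.
4) F + B = -9 + 8 = -1; -1 > -2, bound -2 not met — violated.
5) 8 mod 4 = 0, not 1 — violated.
6) A = 3, D = 0; 3 > 0 (want ≤) — violated.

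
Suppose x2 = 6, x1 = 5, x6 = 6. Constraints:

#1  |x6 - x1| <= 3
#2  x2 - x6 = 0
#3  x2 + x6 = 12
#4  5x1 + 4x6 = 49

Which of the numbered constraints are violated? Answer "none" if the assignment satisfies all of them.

All constraints are satisfied.

#1 |6 - 5| = 1; 1 ≤ 3  yes
#2 x2 - x6 = 6 - 6 = 0  yes
#3 x2 + x6 = 6 + 6 = 12  yes
#4 5x1 + 4x6 = 5(5) + 4(6) = 49  yes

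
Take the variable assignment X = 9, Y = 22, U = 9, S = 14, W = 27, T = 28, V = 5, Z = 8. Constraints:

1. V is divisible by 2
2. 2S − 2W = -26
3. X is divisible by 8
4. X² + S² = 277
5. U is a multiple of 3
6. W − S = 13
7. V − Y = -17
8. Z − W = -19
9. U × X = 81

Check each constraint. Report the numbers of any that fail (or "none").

Constraints 1, 3 do not hold.

1. 5 = 2×2 + 1, so 2 does not divide 5 — violated.
2. 2S − 2W = 2(14) − 2(27) = -26 — OK.
3. 9 = 8×1 + 1, so 8 does not divide 9 — violated.
4. X² + S² = 9² + 14² = 81 + 196 = 277 — OK.
5. 9 / 3 = 3, so 3 divides 9 — OK.
6. W − S = 27 − 14 = 13 — OK.
7. V − Y = 5 − 22 = -17 — OK.
8. Z − W = 8 − 27 = -19 — OK.
9. U × X = 9 × 9 = 81 — OK.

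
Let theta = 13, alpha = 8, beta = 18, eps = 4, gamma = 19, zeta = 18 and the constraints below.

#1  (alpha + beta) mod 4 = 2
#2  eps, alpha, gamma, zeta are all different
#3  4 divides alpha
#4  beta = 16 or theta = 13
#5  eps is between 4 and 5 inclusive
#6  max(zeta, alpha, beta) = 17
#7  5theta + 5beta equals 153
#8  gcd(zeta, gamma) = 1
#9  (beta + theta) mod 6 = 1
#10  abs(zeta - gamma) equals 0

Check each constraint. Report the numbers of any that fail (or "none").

#1 alpha + beta = 26; 26 mod 4 = 2 — OK.
#2 values 4, 8, 19, 18 are pairwise distinct — OK.
#3 8 / 4 = 2, so 4 divides 8 — OK.
#4 beta = 18 ≠ 16, but theta = 13 = 13 (second disjunct) — OK.
#5 eps = 4 lies in [4, 5] — OK.
#6 max(18, 8, 18) = 18, not 17 — violated.
#7 5theta + 5beta = 5(13) + 5(18) = 155, not 153 — violated.
#8 gcd(18, 19) = 1 — OK.
#9 beta + theta = 31; 31 mod 6 = 1 — OK.
#10 abs(18 - 19) = 1, not 0 — violated.

Constraints 6, 7, and 10 do not hold.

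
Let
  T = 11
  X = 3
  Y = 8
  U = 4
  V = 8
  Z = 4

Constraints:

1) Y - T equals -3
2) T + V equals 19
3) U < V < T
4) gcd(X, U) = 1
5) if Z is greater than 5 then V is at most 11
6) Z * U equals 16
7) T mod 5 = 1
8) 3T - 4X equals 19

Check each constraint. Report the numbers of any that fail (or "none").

The assignment fails constraint 8.

1) Y - T = 8 - 11 = -3  yes
2) T + V = 11 + 8 = 19  yes
3) values 4 < 8 < 11  yes
4) gcd(3, 4) = 1  yes
5) Z = 4, not > 5; antecedent false, conditional vacuously true  yes
6) Z * U = 4 * 4 = 16  yes
7) 11 mod 5 = 1  yes
8) 3T - 4X = 3(11) - 4(3) = 21, not 19  no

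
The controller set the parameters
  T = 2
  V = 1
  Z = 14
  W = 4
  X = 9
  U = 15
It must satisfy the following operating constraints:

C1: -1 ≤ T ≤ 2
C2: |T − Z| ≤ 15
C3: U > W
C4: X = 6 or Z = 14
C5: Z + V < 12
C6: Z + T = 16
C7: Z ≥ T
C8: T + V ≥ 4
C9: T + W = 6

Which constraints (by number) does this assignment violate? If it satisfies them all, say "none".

C1: T = 2 lies in [-1, 2] — holds.
C2: |2 − 14| = 12; 12 ≤ 15 — holds.
C3: U = 15, W = 4; 15 > 4 — holds.
C4: X = 9 ≠ 6, but Z = 14 = 14 (second disjunct) — holds.
C5: Z + V = 14 + 1 = 15; 15 ≥ 12, bound 12 not met — does not hold.
C6: Z + T = 14 + 2 = 16 — holds.
C7: Z = 14, T = 2; 14 ≥ 2 — holds.
C8: T + V = 2 + 1 = 3; 3 < 4, bound 4 not met — does not hold.
C9: T + W = 2 + 4 = 6 — holds.

The assignment fails constraints 5, 8.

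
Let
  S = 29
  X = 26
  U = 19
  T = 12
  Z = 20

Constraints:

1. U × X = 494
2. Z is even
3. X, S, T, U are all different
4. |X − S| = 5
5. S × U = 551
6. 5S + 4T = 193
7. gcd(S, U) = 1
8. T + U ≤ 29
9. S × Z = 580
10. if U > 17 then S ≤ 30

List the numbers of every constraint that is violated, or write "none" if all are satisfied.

1. U × X = 19 × 26 = 494  yes
2. Z = 20 is even  yes
3. values 26, 29, 12, 19 are pairwise distinct  yes
4. |26 − 29| = 3, not 5  no
5. S × U = 29 × 19 = 551  yes
6. 5S + 4T = 5(29) + 4(12) = 193  yes
7. gcd(29, 19) = 1  yes
8. T + U = 12 + 19 = 31; 31 > 29, bound 29 not met  no
9. S × Z = 29 × 20 = 580  yes
10. U = 19 > 17, so we need S ≤ 30; S = 29 ≤ 30  yes

Violated: 4, 8.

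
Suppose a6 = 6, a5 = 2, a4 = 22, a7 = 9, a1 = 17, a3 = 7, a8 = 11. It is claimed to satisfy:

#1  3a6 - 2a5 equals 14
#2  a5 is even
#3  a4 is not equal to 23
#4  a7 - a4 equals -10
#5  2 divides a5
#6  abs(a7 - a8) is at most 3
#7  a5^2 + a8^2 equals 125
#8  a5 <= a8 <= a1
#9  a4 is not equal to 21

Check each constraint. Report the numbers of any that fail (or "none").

#1 3a6 - 2a5 = 3(6) - 2(2) = 14  holds
#2 a5 = 2 is even  holds
#3 a4 = 22, and 22 ≠ 23  holds
#4 a7 - a4 = 9 - 22 = -13, not -10  fails
#5 2 / 2 = 1, so 2 divides 2  holds
#6 abs(9 - 11) = 2; 2 ≤ 3  holds
#7 a5^2 + a8^2 = 2^2 + 11^2 = 4 + 121 = 125  holds
#8 values 2 <= 11 <= 17  holds
#9 a4 = 22, and 22 ≠ 21  holds

Violated: 4.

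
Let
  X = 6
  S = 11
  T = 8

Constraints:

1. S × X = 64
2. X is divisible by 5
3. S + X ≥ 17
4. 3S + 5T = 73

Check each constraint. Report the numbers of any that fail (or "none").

Constraints 1, 2 are violated.

1. S × X = 11 × 6 = 66, not 64  FAIL
2. 6 = 5×1 + 1, so 5 does not divide 6  FAIL
3. S + X = 11 + 6 = 17; 17 ≥ 17  OK
4. 3S + 5T = 3(11) + 5(8) = 73  OK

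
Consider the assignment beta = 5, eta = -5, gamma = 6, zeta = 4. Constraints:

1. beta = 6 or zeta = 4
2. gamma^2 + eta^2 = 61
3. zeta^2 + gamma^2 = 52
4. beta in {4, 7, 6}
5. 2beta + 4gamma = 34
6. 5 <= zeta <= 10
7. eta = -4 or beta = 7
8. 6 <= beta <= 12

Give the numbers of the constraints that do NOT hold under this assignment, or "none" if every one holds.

Constraints 4, 6, 7, and 8 are violated.

1. beta = 5 ≠ 6, but zeta = 4 = 4 (second disjunct) — holds.
2. gamma^2 + eta^2 = 6^2 + (-5)^2 = 36 + 25 = 61 — holds.
3. zeta^2 + gamma^2 = 4^2 + 6^2 = 16 + 36 = 52 — holds.
4. beta = 5 is not in {4, 7, 6} — does not hold.
5. 2beta + 4gamma = 2(5) + 4(6) = 34 — holds.
6. zeta = 4 is outside [5, 10] — does not hold.
7. eta = -5 ≠ -4 and beta = 5 ≠ 7; both disjuncts false — does not hold.
8. beta = 5 is outside [6, 12] — does not hold.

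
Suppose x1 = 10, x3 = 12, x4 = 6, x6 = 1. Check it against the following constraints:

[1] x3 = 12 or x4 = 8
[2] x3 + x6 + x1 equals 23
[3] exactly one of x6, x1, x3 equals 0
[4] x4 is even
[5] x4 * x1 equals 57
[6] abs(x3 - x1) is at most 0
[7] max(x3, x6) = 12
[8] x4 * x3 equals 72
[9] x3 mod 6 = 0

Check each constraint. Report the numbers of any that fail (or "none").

No — constraints 3, 5, and 6 are not satisfied.

[1] x3 = 12 = 12 (first disjunct) — OK.
[2] x3 + x6 + x1 = 12 + 1 + 10 = 23 — OK.
[3] x6=1, x1=10, x3=12; 0 of them equal 0, not exactly one — violated.
[4] x4 = 6 is even — OK.
[5] x4 * x1 = 6 * 10 = 60, not 57 — violated.
[6] abs(12 - 10) = 2; 2 > 0, exceeds bound 0 — violated.
[7] max(12, 1) = 12 — OK.
[8] x4 * x3 = 6 * 12 = 72 — OK.
[9] 12 mod 6 = 0 — OK.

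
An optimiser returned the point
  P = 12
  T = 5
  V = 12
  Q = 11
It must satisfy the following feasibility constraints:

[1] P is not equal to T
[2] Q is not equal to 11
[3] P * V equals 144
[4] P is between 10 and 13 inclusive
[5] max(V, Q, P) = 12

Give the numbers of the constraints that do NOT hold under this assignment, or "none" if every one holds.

Constraint 2 does not hold.

[1] P = 12, T = 5; distinct — satisfied.
[2] Q = 11, but 11 is required to differ — violated.
[3] P * V = 12 * 12 = 144 — satisfied.
[4] P = 12 lies in [10, 13] — satisfied.
[5] max(12, 11, 12) = 12 — satisfied.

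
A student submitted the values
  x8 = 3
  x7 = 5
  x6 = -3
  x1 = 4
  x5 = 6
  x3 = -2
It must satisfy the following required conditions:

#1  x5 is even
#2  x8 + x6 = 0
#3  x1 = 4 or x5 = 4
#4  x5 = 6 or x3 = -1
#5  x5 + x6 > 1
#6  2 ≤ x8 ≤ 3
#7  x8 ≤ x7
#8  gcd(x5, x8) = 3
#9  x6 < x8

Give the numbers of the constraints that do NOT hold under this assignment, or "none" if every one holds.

The assignment satisfies every constraint.

#1 x5 = 6 is even — OK.
#2 x8 + x6 = 3 + (-3) = 0 — OK.
#3 x1 = 4 = 4 (first disjunct) — OK.
#4 x5 = 6 = 6 (first disjunct) — OK.
#5 x5 + x6 = 6 + (-3) = 3; 3 > 1 — OK.
#6 x8 = 3 lies in [2, 3] — OK.
#7 x8 = 3, x7 = 5; 3 ≤ 5 — OK.
#8 gcd(6, 3) = 3 — OK.
#9 x6 = -3, x8 = 3; -3 < 3 — OK.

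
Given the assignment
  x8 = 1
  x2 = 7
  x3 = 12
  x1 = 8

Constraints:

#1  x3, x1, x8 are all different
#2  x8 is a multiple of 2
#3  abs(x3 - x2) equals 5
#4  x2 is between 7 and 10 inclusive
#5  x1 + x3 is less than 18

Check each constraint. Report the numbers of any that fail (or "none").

#1 values 12, 8, 1 are pairwise distinct  yes
#2 1 = 2*0 + 1, so 2 does not divide 1  no
#3 abs(12 - 7) = 5  yes
#4 x2 = 7 lies in [7, 10]  yes
#5 x1 + x3 = 8 + 12 = 20; 20 ≥ 18, bound 18 not met  no

Constraints 2 and 5 are violated.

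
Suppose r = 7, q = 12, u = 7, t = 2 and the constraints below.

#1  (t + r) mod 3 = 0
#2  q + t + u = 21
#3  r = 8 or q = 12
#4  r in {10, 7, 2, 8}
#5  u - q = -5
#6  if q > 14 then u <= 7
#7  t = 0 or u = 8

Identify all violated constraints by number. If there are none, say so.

The assignment fails constraint 7.

#1 t + r = 9; 9 mod 3 = 0 — holds.
#2 q + t + u = 12 + 2 + 7 = 21 — holds.
#3 r = 7 ≠ 8, but q = 12 = 12 (second disjunct) — holds.
#4 r = 7 is in {10, 7, 2, 8} — holds.
#5 u - q = 7 - 12 = -5 — holds.
#6 q = 12, not > 14; antecedent false, conditional vacuously true — holds.
#7 t = 2 ≠ 0 and u = 7 ≠ 8; both disjuncts false — fails.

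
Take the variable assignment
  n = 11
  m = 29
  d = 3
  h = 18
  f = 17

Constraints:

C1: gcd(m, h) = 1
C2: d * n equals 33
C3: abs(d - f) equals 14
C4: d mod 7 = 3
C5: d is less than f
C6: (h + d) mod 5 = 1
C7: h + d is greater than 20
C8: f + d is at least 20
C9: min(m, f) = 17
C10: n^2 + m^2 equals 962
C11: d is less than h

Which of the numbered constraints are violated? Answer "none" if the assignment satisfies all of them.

C1: gcd(29, 18) = 1 — holds.
C2: d * n = 3 * 11 = 33 — holds.
C3: abs(3 - 17) = 14 — holds.
C4: 3 mod 7 = 3 — holds.
C5: d = 3, f = 17; 3 < 17 — holds.
C6: h + d = 21; 21 mod 5 = 1 — holds.
C7: h + d = 18 + 3 = 21; 21 > 20 — holds.
C8: f + d = 17 + 3 = 20; 20 ≥ 20 — holds.
C9: min(29, 17) = 17 — holds.
C10: n^2 + m^2 = 11^2 + 29^2 = 121 + 841 = 962 — holds.
C11: d = 3, h = 18; 3 < 18 — holds.

None — every constraint holds.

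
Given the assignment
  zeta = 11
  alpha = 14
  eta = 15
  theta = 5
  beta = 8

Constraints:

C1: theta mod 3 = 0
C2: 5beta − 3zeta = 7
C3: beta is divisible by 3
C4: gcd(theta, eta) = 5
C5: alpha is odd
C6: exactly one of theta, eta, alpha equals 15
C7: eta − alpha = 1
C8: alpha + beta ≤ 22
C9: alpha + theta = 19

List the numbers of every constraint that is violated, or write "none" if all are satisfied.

C1: 5 mod 3 = 2, not 0  ✘
C2: 5beta − 3zeta = 5(8) − 3(11) = 7  ✔
C3: 8 = 3×2 + 2, so 3 does not divide 8  ✘
C4: gcd(5, 15) = 5  ✔
C5: alpha = 14 is even  ✘
C6: theta=5, eta=15, alpha=14; 1 of them equals 15  ✔
C7: eta − alpha = 15 − 14 = 1  ✔
C8: alpha + beta = 14 + 8 = 22; 22 ≤ 22  ✔
C9: alpha + theta = 14 + 5 = 19  ✔

The assignment fails constraints 1, 3, and 5.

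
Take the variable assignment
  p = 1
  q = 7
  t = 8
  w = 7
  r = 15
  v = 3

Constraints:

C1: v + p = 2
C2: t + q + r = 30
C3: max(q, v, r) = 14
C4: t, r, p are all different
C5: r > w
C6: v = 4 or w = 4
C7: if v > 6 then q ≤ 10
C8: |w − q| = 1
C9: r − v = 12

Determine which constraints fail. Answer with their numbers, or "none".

Constraints 1, 3, 6, and 8 do not hold.

C1: v + p = 3 + 1 = 4, not 2 — fails.
C2: t + q + r = 8 + 7 + 15 = 30 — holds.
C3: max(7, 3, 15) = 15, not 14 — fails.
C4: values 8, 15, 1 are pairwise distinct — holds.
C5: r = 15, w = 7; 15 > 7 — holds.
C6: v = 3 ≠ 4 and w = 7 ≠ 4; both disjuncts false — fails.
C7: v = 3, not > 6; antecedent false, conditional vacuously true — holds.
C8: |7 − 7| = 0, not 1 — fails.
C9: r − v = 15 − 3 = 12 — holds.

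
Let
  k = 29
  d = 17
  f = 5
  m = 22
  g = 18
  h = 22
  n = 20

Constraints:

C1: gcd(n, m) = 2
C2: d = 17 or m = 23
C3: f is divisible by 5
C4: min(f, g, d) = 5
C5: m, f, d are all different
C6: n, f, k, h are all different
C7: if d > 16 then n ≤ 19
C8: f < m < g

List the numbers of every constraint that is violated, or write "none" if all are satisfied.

C1: gcd(20, 22) = 2  holds
C2: d = 17 = 17 (first disjunct)  holds
C3: 5 / 5 = 1, so 5 divides 5  holds
C4: min(5, 18, 17) = 5  holds
C5: values 22, 5, 17 are pairwise distinct  holds
C6: values 20, 5, 29, 22 are pairwise distinct  holds
C7: d = 17 > 16, so we need n ≤ 19; but n = 20 > 19  fails
C8: values 5, 22, 18; m = 22 is not < g = 18  fails

Constraints 7 and 8 do not hold.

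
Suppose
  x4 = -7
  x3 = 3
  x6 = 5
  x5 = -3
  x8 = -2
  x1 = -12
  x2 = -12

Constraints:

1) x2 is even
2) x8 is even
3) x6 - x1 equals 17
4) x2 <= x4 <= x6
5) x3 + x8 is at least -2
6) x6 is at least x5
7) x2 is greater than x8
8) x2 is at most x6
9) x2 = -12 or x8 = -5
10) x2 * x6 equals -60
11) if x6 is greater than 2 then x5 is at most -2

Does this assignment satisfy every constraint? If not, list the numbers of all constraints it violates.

1) x2 = -12 is even  ✔
2) x8 = -2 is even  ✔
3) x6 - x1 = 5 - (-12) = 17  ✔
4) values -12 <= -7 <= 5  ✔
5) x3 + x8 = 3 + (-2) = 1; 1 ≥ -2  ✔
6) x6 = 5, x5 = -3; 5 ≥ -3  ✔
7) x2 = -12, x8 = -2; -12 ≤ -2 (want >)  ✘
8) x2 = -12, x6 = 5; -12 ≤ 5  ✔
9) x2 = -12 = -12 (first disjunct)  ✔
10) x2 * x6 = -12 * 5 = -60  ✔
11) x6 = 5 > 2, so we need x5 ≤ -2; x5 = -3 ≤ -2  ✔

Constraint 7 is violated.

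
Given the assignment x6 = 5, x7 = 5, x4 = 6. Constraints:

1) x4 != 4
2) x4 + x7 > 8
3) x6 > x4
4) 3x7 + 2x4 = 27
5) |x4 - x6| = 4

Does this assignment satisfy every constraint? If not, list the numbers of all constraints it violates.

Constraints 3 and 5 are violated.

1) x4 = 6, and 6 ≠ 4 — satisfied.
2) x4 + x7 = 6 + 5 = 11; 11 > 8 — satisfied.
3) x6 = 5, x4 = 6; 5 ≤ 6 (want >) — violated.
4) 3x7 + 2x4 = 3(5) + 2(6) = 27 — satisfied.
5) |6 - 5| = 1, not 4 — violated.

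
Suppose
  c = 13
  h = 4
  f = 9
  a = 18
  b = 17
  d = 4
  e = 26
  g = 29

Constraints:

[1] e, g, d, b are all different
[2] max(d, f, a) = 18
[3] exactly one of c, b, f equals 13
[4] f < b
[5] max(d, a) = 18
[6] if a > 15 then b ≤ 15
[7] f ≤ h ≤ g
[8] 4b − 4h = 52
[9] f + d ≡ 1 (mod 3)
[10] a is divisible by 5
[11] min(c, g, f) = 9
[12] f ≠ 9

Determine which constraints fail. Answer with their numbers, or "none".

The assignment fails constraints 6, 7, 10, and 12.

[1] values 26, 29, 4, 17 are pairwise distinct  holds
[2] max(4, 9, 18) = 18  holds
[3] c=13, b=17, f=9; 1 of them equals 13  holds
[4] f = 9, b = 17; 9 < 17  holds
[5] max(4, 18) = 18  holds
[6] a = 18 > 15, so we need b ≤ 15; but b = 17 > 15  fails
[7] values 9, 4, 29; f = 9 is not ≤ h = 4  fails
[8] 4b − 4h = 4(17) − 4(4) = 52  holds
[9] f + d = 13; 13 mod 3 = 1  holds
[10] 18 = 5×3 + 3, so 5 does not divide 18  fails
[11] min(13, 29, 9) = 9  holds
[12] f = 9, but 9 is required to differ  fails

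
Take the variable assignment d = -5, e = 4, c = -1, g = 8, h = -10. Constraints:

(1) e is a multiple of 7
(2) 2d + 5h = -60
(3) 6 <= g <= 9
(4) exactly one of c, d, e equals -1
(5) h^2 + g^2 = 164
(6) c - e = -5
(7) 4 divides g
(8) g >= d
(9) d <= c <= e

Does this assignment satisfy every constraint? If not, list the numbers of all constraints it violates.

Constraint 1 does not hold.

(1) 4 = 7*0 + 4, so 7 does not divide 4  fails
(2) 2d + 5h = 2(-5) + 5(-10) = -60  holds
(3) g = 8 lies in [6, 9]  holds
(4) c=-1, d=-5, e=4; 1 of them equals -1  holds
(5) h^2 + g^2 = (-10)^2 + 8^2 = 100 + 64 = 164  holds
(6) c - e = -1 - 4 = -5  holds
(7) 8 / 4 = 2, so 4 divides 8  holds
(8) g = 8, d = -5; 8 ≥ -5  holds
(9) values -5 <= -1 <= 4  holds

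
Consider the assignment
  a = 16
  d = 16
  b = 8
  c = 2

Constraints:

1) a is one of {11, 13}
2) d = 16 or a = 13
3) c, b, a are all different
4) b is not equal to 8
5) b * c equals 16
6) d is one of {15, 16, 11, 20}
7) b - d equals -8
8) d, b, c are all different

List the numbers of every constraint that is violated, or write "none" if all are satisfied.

1) a = 16 is not in {11, 13} — fails.
2) d = 16 = 16 (first disjunct) — holds.
3) values 2, 8, 16 are pairwise distinct — holds.
4) b = 8, but 8 is required to differ — fails.
5) b * c = 8 * 2 = 16 — holds.
6) d = 16 is in {15, 16, 11, 20} — holds.
7) b - d = 8 - 16 = -8 — holds.
8) values 16, 8, 2 are pairwise distinct — holds.

No — constraints 1 and 4 are not satisfied.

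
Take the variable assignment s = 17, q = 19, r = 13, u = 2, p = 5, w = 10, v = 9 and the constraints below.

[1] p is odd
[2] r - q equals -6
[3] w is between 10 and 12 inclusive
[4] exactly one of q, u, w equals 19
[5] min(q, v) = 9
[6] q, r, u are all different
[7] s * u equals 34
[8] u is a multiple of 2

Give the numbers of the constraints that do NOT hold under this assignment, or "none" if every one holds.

[1] p = 5 is odd — holds.
[2] r - q = 13 - 19 = -6 — holds.
[3] w = 10 lies in [10, 12] — holds.
[4] q=19, u=2, w=10; 1 of them equals 19 — holds.
[5] min(19, 9) = 9 — holds.
[6] values 19, 13, 2 are pairwise distinct — holds.
[7] s * u = 17 * 2 = 34 — holds.
[8] 2 / 2 = 1, so 2 divides 2 — holds.

The assignment satisfies every constraint.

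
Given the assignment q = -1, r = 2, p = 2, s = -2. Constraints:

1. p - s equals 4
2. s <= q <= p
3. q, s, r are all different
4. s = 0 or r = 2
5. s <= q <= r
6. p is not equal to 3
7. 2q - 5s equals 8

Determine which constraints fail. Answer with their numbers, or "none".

1. p - s = 2 - (-2) = 4 — holds.
2. values -2 <= -1 <= 2 — holds.
3. values -1, -2, 2 are pairwise distinct — holds.
4. s = -2 ≠ 0, but r = 2 = 2 (second disjunct) — holds.
5. values -2 <= -1 <= 2 — holds.
6. p = 2, and 2 ≠ 3 — holds.
7. 2q - 5s = 2(-1) - 5(-2) = 8 — holds.

All constraints are satisfied.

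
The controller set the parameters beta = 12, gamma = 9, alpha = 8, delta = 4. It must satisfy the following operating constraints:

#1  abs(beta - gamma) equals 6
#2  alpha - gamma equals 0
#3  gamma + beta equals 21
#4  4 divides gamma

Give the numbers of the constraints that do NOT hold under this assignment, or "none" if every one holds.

#1 abs(12 - 9) = 3, not 6 — violated.
#2 alpha - gamma = 8 - 9 = -1, not 0 — violated.
#3 gamma + beta = 9 + 12 = 21 — satisfied.
#4 9 = 4*2 + 1, so 4 does not divide 9 — violated.

Violated: 1, 2, 4.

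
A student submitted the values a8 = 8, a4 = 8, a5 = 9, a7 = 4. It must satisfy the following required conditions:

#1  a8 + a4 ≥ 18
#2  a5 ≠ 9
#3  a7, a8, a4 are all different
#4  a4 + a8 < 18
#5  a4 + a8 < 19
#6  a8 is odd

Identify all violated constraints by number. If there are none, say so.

Violated: 1, 2, 3, 6.

#1 a8 + a4 = 8 + 8 = 16; 16 < 18, bound 18 not met  ✘
#2 a5 = 9, but 9 is required to differ  ✘
#3 a8 = a4 = 8, not all different  ✘
#4 a4 + a8 = 8 + 8 = 16; 16 < 18  ✔
#5 a4 + a8 = 8 + 8 = 16; 16 < 19  ✔
#6 a8 = 8 is even  ✘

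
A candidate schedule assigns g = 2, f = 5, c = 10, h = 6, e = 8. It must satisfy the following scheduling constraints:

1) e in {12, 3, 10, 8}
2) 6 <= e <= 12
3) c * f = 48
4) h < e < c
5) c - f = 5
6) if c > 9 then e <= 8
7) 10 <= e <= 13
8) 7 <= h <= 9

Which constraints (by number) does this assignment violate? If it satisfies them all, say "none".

Constraints 3, 7, and 8 do not hold.

1) e = 8 is in {12, 3, 10, 8} — holds.
2) e = 8 lies in [6, 12] — holds.
3) c * f = 10 * 5 = 50, not 48 — fails.
4) values 6 < 8 < 10 — holds.
5) c - f = 10 - 5 = 5 — holds.
6) c = 10 > 9, so we need e ≤ 8; e = 8 ≤ 8 — holds.
7) e = 8 is outside [10, 13] — fails.
8) h = 6 is outside [7, 9] — fails.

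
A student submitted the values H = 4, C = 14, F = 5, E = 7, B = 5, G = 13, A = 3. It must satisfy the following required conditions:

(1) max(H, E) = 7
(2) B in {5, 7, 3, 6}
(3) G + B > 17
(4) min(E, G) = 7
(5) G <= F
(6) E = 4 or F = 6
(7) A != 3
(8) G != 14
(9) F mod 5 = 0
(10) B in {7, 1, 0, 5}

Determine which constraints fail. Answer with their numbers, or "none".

(1) max(4, 7) = 7  ✓
(2) B = 5 is in {5, 7, 3, 6}  ✓
(3) G + B = 13 + 5 = 18; 18 > 17  ✓
(4) min(7, 13) = 7  ✓
(5) G = 13, F = 5; 13 > 5 (want ≤)  ✗
(6) E = 7 ≠ 4 and F = 5 ≠ 6; both disjuncts false  ✗
(7) A = 3, but 3 is required to differ  ✗
(8) G = 13, and 13 ≠ 14  ✓
(9) 5 mod 5 = 0  ✓
(10) B = 5 is in {7, 1, 0, 5}  ✓

Constraints 5, 6, and 7 are violated.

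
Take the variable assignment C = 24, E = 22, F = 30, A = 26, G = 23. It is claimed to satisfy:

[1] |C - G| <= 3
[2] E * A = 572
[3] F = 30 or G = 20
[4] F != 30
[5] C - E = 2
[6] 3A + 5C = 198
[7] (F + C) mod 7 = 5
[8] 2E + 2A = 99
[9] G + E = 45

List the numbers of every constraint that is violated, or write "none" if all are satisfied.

Constraints 4, 8 do not hold.

[1] |24 - 23| = 1; 1 ≤ 3  yes
[2] E * A = 22 * 26 = 572  yes
[3] F = 30 = 30 (first disjunct)  yes
[4] F = 30, but 30 is required to differ  no
[5] C - E = 24 - 22 = 2  yes
[6] 3A + 5C = 3(26) + 5(24) = 198  yes
[7] F + C = 54; 54 mod 7 = 5  yes
[8] 2E + 2A = 2(22) + 2(26) = 96, not 99  no
[9] G + E = 23 + 22 = 45  yes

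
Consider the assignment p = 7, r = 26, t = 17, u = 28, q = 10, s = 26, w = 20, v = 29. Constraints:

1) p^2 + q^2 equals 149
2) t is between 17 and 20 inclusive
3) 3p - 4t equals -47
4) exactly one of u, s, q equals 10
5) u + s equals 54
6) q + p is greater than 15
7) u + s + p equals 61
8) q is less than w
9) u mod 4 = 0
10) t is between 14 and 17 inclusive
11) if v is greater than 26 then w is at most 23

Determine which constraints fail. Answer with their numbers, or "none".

1) p^2 + q^2 = 7^2 + 10^2 = 49 + 100 = 149  holds
2) t = 17 lies in [17, 20]  holds
3) 3p - 4t = 3(7) - 4(17) = -47  holds
4) u=28, s=26, q=10; 1 of them equals 10  holds
5) u + s = 28 + 26 = 54  holds
6) q + p = 10 + 7 = 17; 17 > 15  holds
7) u + s + p = 28 + 26 + 7 = 61  holds
8) q = 10, w = 20; 10 < 20  holds
9) 28 mod 4 = 0  holds
10) t = 17 lies in [14, 17]  holds
11) v = 29 > 26, so we need w ≤ 23; w = 20 ≤ 23  holds

The assignment satisfies every constraint.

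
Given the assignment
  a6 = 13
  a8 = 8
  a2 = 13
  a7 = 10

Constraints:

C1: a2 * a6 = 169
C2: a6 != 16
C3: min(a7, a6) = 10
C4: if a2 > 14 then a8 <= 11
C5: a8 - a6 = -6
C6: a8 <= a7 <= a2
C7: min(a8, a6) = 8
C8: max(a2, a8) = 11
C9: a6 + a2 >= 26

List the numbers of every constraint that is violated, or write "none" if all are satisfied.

Violated: 5 and 8.

C1: a2 * a6 = 13 * 13 = 169 — holds.
C2: a6 = 13, and 13 ≠ 16 — holds.
C3: min(10, 13) = 10 — holds.
C4: a2 = 13, not > 14; antecedent false, conditional vacuously true — holds.
C5: a8 - a6 = 8 - 13 = -5, not -6 — does not hold.
C6: values 8 <= 10 <= 13 — holds.
C7: min(8, 13) = 8 — holds.
C8: max(13, 8) = 13, not 11 — does not hold.
C9: a6 + a2 = 13 + 13 = 26; 26 ≥ 26 — holds.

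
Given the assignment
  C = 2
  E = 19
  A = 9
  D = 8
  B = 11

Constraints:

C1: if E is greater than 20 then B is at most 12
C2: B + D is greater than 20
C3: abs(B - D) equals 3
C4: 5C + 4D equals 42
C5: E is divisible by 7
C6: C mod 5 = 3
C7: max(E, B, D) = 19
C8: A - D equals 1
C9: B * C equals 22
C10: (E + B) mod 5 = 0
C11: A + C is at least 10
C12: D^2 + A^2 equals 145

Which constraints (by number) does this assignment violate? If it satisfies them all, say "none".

C1: E = 19, not > 20; antecedent false, conditional vacuously true — satisfied.
C2: B + D = 11 + 8 = 19; 19 ≤ 20, bound 20 not met — violated.
C3: abs(11 - 8) = 3 — satisfied.
C4: 5C + 4D = 5(2) + 4(8) = 42 — satisfied.
C5: 19 = 7*2 + 5, so 7 does not divide 19 — violated.
C6: 2 mod 5 = 2, not 3 — violated.
C7: max(19, 11, 8) = 19 — satisfied.
C8: A - D = 9 - 8 = 1 — satisfied.
C9: B * C = 11 * 2 = 22 — satisfied.
C10: E + B = 30; 30 mod 5 = 0 — satisfied.
C11: A + C = 9 + 2 = 11; 11 ≥ 10 — satisfied.
C12: D^2 + A^2 = 8^2 + 9^2 = 64 + 81 = 145 — satisfied.

Violated: 2, 5, and 6.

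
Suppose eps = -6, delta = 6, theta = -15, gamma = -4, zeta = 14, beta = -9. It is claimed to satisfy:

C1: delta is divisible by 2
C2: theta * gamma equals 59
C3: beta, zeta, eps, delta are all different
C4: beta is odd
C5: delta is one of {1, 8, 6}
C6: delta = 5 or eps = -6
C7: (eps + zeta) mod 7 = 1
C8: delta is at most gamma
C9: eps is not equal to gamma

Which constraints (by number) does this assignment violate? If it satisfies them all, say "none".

C1: 6 / 2 = 3, so 2 divides 6  ✓
C2: theta * gamma = -15 * (-4) = 60, not 59  ✗
C3: values -9, 14, -6, 6 are pairwise distinct  ✓
C4: beta = -9 is odd  ✓
C5: delta = 6 is in {1, 8, 6}  ✓
C6: delta = 6 ≠ 5, but eps = -6 = -6 (second disjunct)  ✓
C7: eps + zeta = 8; 8 mod 7 = 1  ✓
C8: delta = 6, gamma = -4; 6 > -4 (want ≤)  ✗
C9: eps = -6, gamma = -4; distinct  ✓

Constraints 2 and 8 do not hold.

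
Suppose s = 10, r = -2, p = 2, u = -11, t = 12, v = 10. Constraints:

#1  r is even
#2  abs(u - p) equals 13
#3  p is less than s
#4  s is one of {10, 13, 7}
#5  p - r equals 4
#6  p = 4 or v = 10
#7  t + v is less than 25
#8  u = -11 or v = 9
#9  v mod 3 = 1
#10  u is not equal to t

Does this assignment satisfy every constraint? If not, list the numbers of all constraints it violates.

All constraints are satisfied.

#1 r = -2 is even  yes
#2 abs(-11 - 2) = 13  yes
#3 p = 2, s = 10; 2 < 10  yes
#4 s = 10 is in {10, 13, 7}  yes
#5 p - r = 2 - (-2) = 4  yes
#6 p = 2 ≠ 4, but v = 10 = 10 (second disjunct)  yes
#7 t + v = 12 + 10 = 22; 22 < 25  yes
#8 u = -11 = -11 (first disjunct)  yes
#9 10 mod 3 = 1  yes
#10 u = -11, t = 12; distinct  yes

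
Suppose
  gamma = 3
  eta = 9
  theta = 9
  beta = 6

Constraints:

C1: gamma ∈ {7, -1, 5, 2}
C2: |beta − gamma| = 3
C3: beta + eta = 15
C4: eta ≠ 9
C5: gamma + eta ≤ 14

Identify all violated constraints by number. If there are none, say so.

C1: gamma = 3 is not in {7, -1, 5, 2} — fails.
C2: |6 − 3| = 3 — holds.
C3: beta + eta = 6 + 9 = 15 — holds.
C4: eta = 9, but 9 is required to differ — fails.
C5: gamma + eta = 3 + 9 = 12; 12 ≤ 14 — holds.

Violated: 1, 4.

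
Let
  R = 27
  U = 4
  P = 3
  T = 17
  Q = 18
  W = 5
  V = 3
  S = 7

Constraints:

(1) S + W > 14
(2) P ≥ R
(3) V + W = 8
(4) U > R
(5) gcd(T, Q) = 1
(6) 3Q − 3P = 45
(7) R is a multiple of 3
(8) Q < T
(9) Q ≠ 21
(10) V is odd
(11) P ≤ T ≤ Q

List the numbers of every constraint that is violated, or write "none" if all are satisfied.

(1) S + W = 7 + 5 = 12; 12 ≤ 14, bound 14 not met — fails.
(2) P = 3, R = 27; 3 < 27 (want ≥) — fails.
(3) V + W = 3 + 5 = 8 — holds.
(4) U = 4, R = 27; 4 ≤ 27 (want >) — fails.
(5) gcd(17, 18) = 1 — holds.
(6) 3Q − 3P = 3(18) − 3(3) = 45 — holds.
(7) 27 / 3 = 9, so 3 divides 27 — holds.
(8) Q = 18, T = 17; 18 ≥ 17 (want <) — fails.
(9) Q = 18, and 18 ≠ 21 — holds.
(10) V = 3 is odd — holds.
(11) values 3 ≤ 17 ≤ 18 — holds.

No — constraints 1, 2, 4, and 8 are not satisfied.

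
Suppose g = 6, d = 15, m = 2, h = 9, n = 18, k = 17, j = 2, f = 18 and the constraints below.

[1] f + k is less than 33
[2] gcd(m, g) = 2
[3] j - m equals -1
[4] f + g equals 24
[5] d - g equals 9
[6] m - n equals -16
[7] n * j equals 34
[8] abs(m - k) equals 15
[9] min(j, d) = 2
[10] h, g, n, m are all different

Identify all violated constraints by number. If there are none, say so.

Violated: 1, 3, and 7.

[1] f + k = 18 + 17 = 35; 35 ≥ 33, bound 33 not met  ✗
[2] gcd(2, 6) = 2  ✓
[3] j - m = 2 - 2 = 0, not -1  ✗
[4] f + g = 18 + 6 = 24  ✓
[5] d - g = 15 - 6 = 9  ✓
[6] m - n = 2 - 18 = -16  ✓
[7] n * j = 18 * 2 = 36, not 34  ✗
[8] abs(2 - 17) = 15  ✓
[9] min(2, 15) = 2  ✓
[10] values 9, 6, 18, 2 are pairwise distinct  ✓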